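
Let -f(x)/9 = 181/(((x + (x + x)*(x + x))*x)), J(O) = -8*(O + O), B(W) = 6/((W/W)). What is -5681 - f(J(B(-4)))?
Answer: -2228042933/392192 ≈ -5681.0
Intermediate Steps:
B(W) = 6 (B(W) = 6/1 = 6*1 = 6)
J(O) = -16*O
f(x) = -1629/(x*(x + 4*x²)) (f(x) = -1629/((x + (x + x)*(x + x))*x) = -1629/((x + (2*x)*(2*x))*x) = -1629/((x + 4*x²)*x) = -1629/(x*(x + 4*x²)))
-5681 - f(J(B(-4))) = -5681 - (-1629)/((-16*6)²*(1 + 4*(-16*6))) = -5681 - (-1629)/((-96)²*(1 + 4*(-96))) = -5681 - (-1629)/(9216*(1 - 384)) = -5681 - (-1629)/(9216*(-383)) = -5681 - (-1629)*(-1)/(9216*383) = -5681 - 1*181/392192 = -5681 - 181/392192 = -2228042933/392192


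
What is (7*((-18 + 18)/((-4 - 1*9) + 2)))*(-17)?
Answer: 0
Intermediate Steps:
(7*((-18 + 18)/((-4 - 1*9) + 2)))*(-17) = (7*(0/((-4 - 9) + 2)))*(-17) = (7*(0/(-13 + 2)))*(-17) = (7*(0/(-11)))*(-17) = (7*(0*(-1/11)))*(-17) = (7*0)*(-17) = 0*(-17) = 0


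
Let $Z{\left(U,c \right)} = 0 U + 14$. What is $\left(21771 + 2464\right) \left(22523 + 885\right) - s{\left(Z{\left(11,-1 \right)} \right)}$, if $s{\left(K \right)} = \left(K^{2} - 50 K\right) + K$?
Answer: $567293370$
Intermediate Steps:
$Z{\left(U,c \right)} = 14$ ($Z{\left(U,c \right)} = 0 + 14 = 14$)
$s{\left(K \right)} = K^{2} - 49 K$
$\left(21771 + 2464\right) \left(22523 + 885\right) - s{\left(Z{\left(11,-1 \right)} \right)} = \left(21771 + 2464\right) \left(22523 + 885\right) - 14 \left(-49 + 14\right) = 24235 \cdot 23408 - 14 \left(-35\right) = 567292880 - -490 = 567292880 + 490 = 567293370$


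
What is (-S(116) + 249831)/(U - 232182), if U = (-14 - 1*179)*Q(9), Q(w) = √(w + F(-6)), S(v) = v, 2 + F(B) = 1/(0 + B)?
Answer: -69575193756/64689871907 + 9638999*√246/64689871907 ≈ -1.0732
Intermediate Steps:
F(B) = -2 + 1/B (F(B) = -2 + 1/(0 + B) = -2 + 1/B)
Q(w) = √(-13/6 + w) (Q(w) = √(w + (-2 + 1/(-6))) = √(w + (-2 - ⅙)) = √(w - 13/6) = √(-13/6 + w))
U = -193*√246/6 (U = (-14 - 1*179)*(√(-78 + 36*9)/6) = (-14 - 179)*(√(-78 + 324)/6) = -193*√246/6 ≈ -504.51)
(-S(116) + 249831)/(U - 232182) = (-1*116 + 249831)/(-193*√246/6 - 232182) = (-116 + 249831)/(-232182 - 193*√246/6) = 249715/(-232182 - 193*√246/6)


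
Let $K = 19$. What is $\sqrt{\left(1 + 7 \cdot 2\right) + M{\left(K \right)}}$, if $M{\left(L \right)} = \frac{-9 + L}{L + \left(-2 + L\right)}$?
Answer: $\frac{5 \sqrt{22}}{6} \approx 3.9087$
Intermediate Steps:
$M{\left(L \right)} = \frac{-9 + L}{-2 + 2 L}$
$\sqrt{\left(1 + 7 \cdot 2\right) + M{\left(K \right)}} = \sqrt{\left(1 + 7 \cdot 2\right) + \frac{-9 + 19}{2 \left(-1 + 19\right)}} = \sqrt{\left(1 + 14\right) + \frac{1}{2} \cdot \frac{1}{18} \cdot 10} = \sqrt{15 + \frac{1}{2} \cdot \frac{1}{18} \cdot 10} = \sqrt{15 + \frac{5}{18}} = \sqrt{\frac{275}{18}} = \frac{5 \sqrt{22}}{6}$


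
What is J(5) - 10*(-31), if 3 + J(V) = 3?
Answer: 310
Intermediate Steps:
J(V) = 0 (J(V) = -3 + 3 = 0)
J(5) - 10*(-31) = 0 - 10*(-31) = 0 + 310 = 310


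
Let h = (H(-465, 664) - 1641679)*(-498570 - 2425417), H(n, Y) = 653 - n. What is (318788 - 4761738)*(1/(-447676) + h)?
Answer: -4770600650936965650143225/223838 ≈ -2.1313e+19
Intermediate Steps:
h = 4796979036707 (h = ((653 - 1*(-465)) - 1641679)*(-498570 - 2425417) = ((653 + 465) - 1641679)*(-2923987) = (1118 - 1641679)*(-2923987) = -1640561*(-2923987) = 4796979036707)
(318788 - 4761738)*(1/(-447676) + h) = (318788 - 4761738)*(1/(-447676) + 4796979036707) = -4442950*(-1/447676 + 4796979036707) = -4442950*2147492387236842931/447676 = -4770600650936965650143225/223838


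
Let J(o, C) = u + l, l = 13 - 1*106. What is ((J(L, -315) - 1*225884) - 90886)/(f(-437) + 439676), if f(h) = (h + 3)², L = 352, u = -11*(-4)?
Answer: -316819/628032 ≈ -0.50446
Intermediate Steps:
u = 44
l = -93 (l = 13 - 106 = -93)
J(o, C) = -49 (J(o, C) = 44 - 93 = -49)
f(h) = (3 + h)²
((J(L, -315) - 1*225884) - 90886)/(f(-437) + 439676) = ((-49 - 1*225884) - 90886)/((3 - 437)² + 439676) = ((-49 - 225884) - 90886)/((-434)² + 439676) = (-225933 - 90886)/(188356 + 439676) = -316819/628032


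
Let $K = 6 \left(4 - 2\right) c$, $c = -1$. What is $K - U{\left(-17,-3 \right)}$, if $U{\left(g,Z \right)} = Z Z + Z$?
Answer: $-18$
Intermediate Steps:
$U{\left(g,Z \right)} = Z + Z^{2}$ ($U{\left(g,Z \right)} = Z^{2} + Z = Z + Z^{2}$)
$K = -12$ ($K = 6 \left(4 - 2\right) \left(-1\right) = 6 \cdot 2 \left(-1\right) = 12 \left(-1\right) = -12$)
$K - U{\left(-17,-3 \right)} = -12 - - 3 \left(1 - 3\right) = -12 - \left(-3\right) \left(-2\right) = -12 - 6 = -18$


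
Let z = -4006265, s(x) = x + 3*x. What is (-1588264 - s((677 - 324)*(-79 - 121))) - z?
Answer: 2700401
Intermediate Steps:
s(x) = 4*x
(-1588264 - s((677 - 324)*(-79 - 121))) - z = (-1588264 - 4*(677 - 324)*(-79 - 121)) - 1*(-4006265) = (-1588264 - 4*353*(-200)) + 4006265 = (-1588264 - 4*(-70600)) + 4006265 = (-1588264 - 1*(-282400)) + 4006265 = (-1588264 + 282400) + 4006265 = -1305864 + 4006265 = 2700401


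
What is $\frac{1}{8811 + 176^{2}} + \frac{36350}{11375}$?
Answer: $\frac{57850753}{18103085} \approx 3.1956$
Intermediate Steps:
$\frac{1}{8811 + 176^{2}} + \frac{36350}{11375} = \frac{1}{8811 + 30976} + 36350 \cdot \frac{1}{11375} = \frac{1}{39787} + \frac{1454}{455} = \frac{57850753}{18103085}$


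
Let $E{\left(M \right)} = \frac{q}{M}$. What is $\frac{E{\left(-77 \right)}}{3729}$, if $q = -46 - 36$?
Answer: $\frac{82}{287133} \approx 0.00028558$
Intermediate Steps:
$q = -82$
$E{\left(M \right)} = - \frac{82}{M}$
$\frac{E{\left(-77 \right)}}{3729} = \frac{\left(-82\right) \frac{1}{-77}}{3729} = \left(-82\right) \left(- \frac{1}{77}\right) \frac{1}{3729} = \frac{82}{77} \cdot \frac{1}{3729} = \frac{82}{287133}$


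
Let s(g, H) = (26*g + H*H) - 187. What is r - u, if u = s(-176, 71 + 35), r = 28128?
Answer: 21655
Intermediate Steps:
s(g, H) = -187 + H**2 + 26*g (s(g, H) = (26*g + H**2) - 187 = (H**2 + 26*g) - 187 = -187 + H**2 + 26*g)
u = 6473 (u = -187 + (71 + 35)**2 + 26*(-176) = -187 + 106**2 - 4576 = -187 + 11236 - 4576 = 6473)
r - u = 28128 - 1*6473 = 28128 - 6473 = 21655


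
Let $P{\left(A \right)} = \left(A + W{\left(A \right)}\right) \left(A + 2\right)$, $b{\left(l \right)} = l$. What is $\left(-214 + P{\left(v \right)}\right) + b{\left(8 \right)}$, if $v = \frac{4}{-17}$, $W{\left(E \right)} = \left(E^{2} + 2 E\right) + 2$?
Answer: $- \frac{1000378}{4913} \approx -203.62$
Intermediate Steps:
$W{\left(E \right)} = 2 + E^{2} + 2 E$
$v = - \frac{4}{17}$ ($v = 4 \left(- \frac{1}{17}\right) = - \frac{4}{17} \approx -0.23529$)
$P{\left(A \right)} = \left(2 + A\right) \left(2 + A^{2} + 3 A\right)$ ($P{\left(A \right)} = \left(A + \left(2 + A^{2} + 2 A\right)\right) \left(A + 2\right) = \left(2 + A^{2} + 3 A\right) \left(2 + A\right) = \left(2 + A\right) \left(2 + A^{2} + 3 A\right)$)
$\left(-214 + P{\left(v \right)}\right) + b{\left(8 \right)} = \left(-214 + \left(4 + \left(- \frac{4}{17}\right)^{3} + 5 \left(- \frac{4}{17}\right)^{2} + 8 \left(- \frac{4}{17}\right)\right)\right) + 8 = \left(-214 + \left(4 - \frac{64}{4913} + 5 \cdot \frac{16}{289} - \frac{32}{17}\right)\right) + 8 = \left(-214 + \left(4 - \frac{64}{4913} + \frac{80}{289} - \frac{32}{17}\right)\right) + 8 = \left(-214 + \frac{11700}{4913}\right) + 8 = - \frac{1039682}{4913} + 8 = - \frac{1000378}{4913}$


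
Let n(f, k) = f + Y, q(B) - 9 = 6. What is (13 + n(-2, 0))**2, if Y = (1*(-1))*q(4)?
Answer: 16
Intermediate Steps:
q(B) = 15 (q(B) = 9 + 6 = 15)
Y = -15 (Y = (1*(-1))*15 = -1*15 = -15)
n(f, k) = -15 + f (n(f, k) = f - 15 = -15 + f)
(13 + n(-2, 0))**2 = (13 + (-15 - 2))**2 = (13 - 17)**2 = (-4)**2 = 16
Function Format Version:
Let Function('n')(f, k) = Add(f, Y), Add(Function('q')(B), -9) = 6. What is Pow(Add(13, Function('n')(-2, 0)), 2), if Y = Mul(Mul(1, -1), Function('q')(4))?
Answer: 16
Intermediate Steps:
Function('q')(B) = 15 (Function('q')(B) = Add(9, 6) = 15)
Y = -15 (Y = Mul(Mul(1, -1), 15) = Mul(-1, 15) = -15)
Function('n')(f, k) = Add(-15, f) (Function('n')(f, k) = Add(f, -15) = Add(-15, f))
Pow(Add(13, Function('n')(-2, 0)), 2) = Pow(Add(13, Add(-15, -2)), 2) = Pow(Add(13, -17), 2) = Pow(-4, 2) = 16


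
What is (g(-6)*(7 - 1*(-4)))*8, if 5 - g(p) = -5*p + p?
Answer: -1672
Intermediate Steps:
g(p) = 5 + 4*p (g(p) = 5 - (-5*p + p) = 5 - (-4)*p = 5 + 4*p)
(g(-6)*(7 - 1*(-4)))*8 = ((5 + 4*(-6))*(7 - 1*(-4)))*8 = ((5 - 24)*(7 + 4))*8 = -19*11*8 = -209*8 = -1672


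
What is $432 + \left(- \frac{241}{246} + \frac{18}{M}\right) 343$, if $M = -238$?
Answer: $\frac{292867}{4182} \approx 70.03$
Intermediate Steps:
$432 + \left(- \frac{241}{246} + \frac{18}{M}\right) 343 = 432 + \left(- \frac{241}{246} + \frac{18}{-238}\right) 343 = 432 + \left(\left(-241\right) \frac{1}{246} + 18 \left(- \frac{1}{238}\right)\right) 343 = 432 + \left(- \frac{241}{246} - \frac{9}{119}\right) 343 = 432 - \frac{1513757}{4182} = \frac{292867}{4182}$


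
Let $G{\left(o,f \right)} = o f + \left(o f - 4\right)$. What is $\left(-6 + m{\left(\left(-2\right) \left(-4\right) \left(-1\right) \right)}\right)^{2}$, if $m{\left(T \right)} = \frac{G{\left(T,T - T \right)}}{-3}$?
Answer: $\frac{196}{9} \approx 21.778$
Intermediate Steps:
$G{\left(o,f \right)} = -4 + 2 f o$ ($G{\left(o,f \right)} = f o + \left(f o - 4\right) = f o + \left(-4 + f o\right) = -4 + 2 f o$)
$m{\left(T \right)} = \frac{4}{3}$ ($m{\left(T \right)} = \frac{-4 + 2 \left(T - T\right) T}{-3} = \left(-4 + 2 \cdot 0 T\right) \left(- \frac{1}{3}\right) = \left(-4 + 0\right) \left(- \frac{1}{3}\right) = \left(-4\right) \left(- \frac{1}{3}\right) = \frac{4}{3}$)
$\left(-6 + m{\left(\left(-2\right) \left(-4\right) \left(-1\right) \right)}\right)^{2} = \left(-6 + \frac{4}{3}\right)^{2} = \left(- \frac{14}{3}\right)^{2} = \frac{196}{9}$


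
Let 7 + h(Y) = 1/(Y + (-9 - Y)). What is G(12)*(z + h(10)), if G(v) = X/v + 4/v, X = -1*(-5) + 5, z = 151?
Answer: 9065/54 ≈ 167.87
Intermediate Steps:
X = 10 (X = 5 + 5 = 10)
h(Y) = -64/9 (h(Y) = -7 + 1/(Y + (-9 - Y)) = -7 + 1/(-9) = -7 - ⅑ = -64/9)
G(v) = 14/v (G(v) = 10/v + 4/v = 14/v)
G(12)*(z + h(10)) = (14/12)*(151 - 64/9) = (14*(1/12))*(1295/9) = (7/6)*(1295/9) = 9065/54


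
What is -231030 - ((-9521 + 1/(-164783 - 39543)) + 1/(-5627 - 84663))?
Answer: -1021632431916561/4612148635 ≈ -2.2151e+5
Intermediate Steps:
-231030 - ((-9521 + 1/(-164783 - 39543)) + 1/(-5627 - 84663)) = -231030 - ((-9521 + 1/(-204326)) + 1/(-90290)) = -231030 - ((-9521 - 1/204326) - 1/90290) = -231030 - (-1945387847/204326 - 1/90290) = -231030 - 1*(-43912267227489/4612148635) = -231030 + 43912267227489/4612148635 = -1021632431916561/4612148635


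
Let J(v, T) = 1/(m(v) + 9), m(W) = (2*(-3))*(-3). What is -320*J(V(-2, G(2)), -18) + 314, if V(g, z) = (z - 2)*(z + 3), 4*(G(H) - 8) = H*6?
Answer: 8158/27 ≈ 302.15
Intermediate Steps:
G(H) = 8 + 3*H/2 (G(H) = 8 + (H*6)/4 = 8 + (6*H)/4 = 8 + 3*H/2)
m(W) = 18 (m(W) = -6*(-3) = 18)
V(g, z) = (-2 + z)*(3 + z)
J(v, T) = 1/27 (J(v, T) = 1/(18 + 9) = 1/27)
-320*J(V(-2, G(2)), -18) + 314 = -320*1/27 + 314 = -320/27 + 314 = 8158/27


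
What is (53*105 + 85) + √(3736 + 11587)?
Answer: 5650 + √15323 ≈ 5773.8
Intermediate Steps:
(53*105 + 85) + √(3736 + 11587) = (5565 + 85) + √15323 = 5650 + √15323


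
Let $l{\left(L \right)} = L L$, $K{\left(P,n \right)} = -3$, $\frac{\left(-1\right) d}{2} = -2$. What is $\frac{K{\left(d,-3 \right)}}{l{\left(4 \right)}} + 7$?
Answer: $\frac{109}{16} \approx 6.8125$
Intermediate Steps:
$d = 4$ ($d = \left(-2\right) \left(-2\right) = 4$)
$l{\left(L \right)} = L^{2}$
$\frac{K{\left(d,-3 \right)}}{l{\left(4 \right)}} + 7 = - \frac{3}{4^{2}} + 7 = - \frac{3}{16} + 7 = \frac{109}{16}$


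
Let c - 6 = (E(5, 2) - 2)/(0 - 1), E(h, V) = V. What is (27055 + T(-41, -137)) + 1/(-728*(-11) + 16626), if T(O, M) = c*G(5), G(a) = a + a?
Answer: 667950911/24634 ≈ 27115.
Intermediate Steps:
c = 6 (c = 6 + (2 - 2)/(0 - 1) = 6 + 0/(-1) = 6 + 0*(-1) = 6 + 0 = 6)
G(a) = 2*a
T(O, M) = 60 (T(O, M) = 6*(2*5) = 6*10 = 60)
(27055 + T(-41, -137)) + 1/(-728*(-11) + 16626) = (27055 + 60) + 1/(-728*(-11) + 16626) = 27115 + 1/(8008 + 16626) = 27115 + 1/24634 = 667950911/24634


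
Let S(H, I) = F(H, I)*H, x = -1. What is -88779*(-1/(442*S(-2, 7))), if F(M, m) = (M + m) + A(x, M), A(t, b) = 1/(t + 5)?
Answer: -29593/1547 ≈ -19.129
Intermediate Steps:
A(t, b) = 1/(5 + t)
F(M, m) = ¼ + M + m (F(M, m) = (M + m) + 1/(5 - 1) = (M + m) + 1/4 = (M + m) + ¼ = ¼ + M + m)
S(H, I) = H*(¼ + H + I) (S(H, I) = (¼ + H + I)*H = H*(¼ + H + I))
-88779*(-1/(442*S(-2, 7))) = -88779*1/(884*(¼ - 2 + 7)) = -88779/((-(-884)*21/4)) = -88779/((-442*(-21/2))) = -88779/4641 = -88779*1/4641 = -29593/1547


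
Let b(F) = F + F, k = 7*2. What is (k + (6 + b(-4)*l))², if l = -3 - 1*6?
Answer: 8464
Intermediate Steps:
l = -9 (l = -3 - 6 = -9)
k = 14
b(F) = 2*F
(k + (6 + b(-4)*l))² = (14 + (6 + (2*(-4))*(-9)))² = (14 + (6 - 8*(-9)))² = (14 + (6 + 72))² = (14 + 78)² = 92² = 8464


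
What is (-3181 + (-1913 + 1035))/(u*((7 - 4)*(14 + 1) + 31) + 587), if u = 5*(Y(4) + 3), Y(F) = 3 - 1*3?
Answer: -369/157 ≈ -2.3503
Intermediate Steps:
Y(F) = 0 (Y(F) = 3 - 3 = 0)
u = 15 (u = 5*(0 + 3) = 5*3 = 15)
(-3181 + (-1913 + 1035))/(u*((7 - 4)*(14 + 1) + 31) + 587) = (-3181 + (-1913 + 1035))/(15*((7 - 4)*(14 + 1) + 31) + 587) = (-3181 - 878)/(15*(3*15 + 31) + 587) = -4059/(15*(45 + 31) + 587) = -4059/(15*76 + 587) = -4059/(1140 + 587) = -4059/1727 = -4059*1/1727 = -369/157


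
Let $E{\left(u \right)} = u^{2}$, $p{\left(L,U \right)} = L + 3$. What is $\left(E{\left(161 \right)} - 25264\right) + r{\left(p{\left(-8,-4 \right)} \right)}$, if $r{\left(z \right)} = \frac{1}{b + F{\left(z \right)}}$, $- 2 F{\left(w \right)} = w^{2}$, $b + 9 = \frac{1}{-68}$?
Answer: $\frac{961123}{1463} \approx 656.95$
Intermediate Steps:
$p{\left(L,U \right)} = 3 + L$
$b = - \frac{613}{68}$ ($b = -9 + \frac{1}{-68} = -9 - \frac{1}{68} = - \frac{613}{68} \approx -9.0147$)
$F{\left(w \right)} = - \frac{w^{2}}{2}$
$r{\left(z \right)} = \frac{1}{- \frac{613}{68} - \frac{z^{2}}{2}}$
$\left(E{\left(161 \right)} - 25264\right) + r{\left(p{\left(-8,-4 \right)} \right)} = \left(161^{2} - 25264\right) - \frac{68}{613 + 34 \left(3 - 8\right)^{2}} = \left(25921 - 25264\right) - \frac{68}{613 + 34 \left(-5\right)^{2}} = 657 - \frac{68}{613 + 34 \cdot 25} = 657 - \frac{68}{613 + 850} = 657 - \frac{68}{1463} = \frac{961123}{1463}$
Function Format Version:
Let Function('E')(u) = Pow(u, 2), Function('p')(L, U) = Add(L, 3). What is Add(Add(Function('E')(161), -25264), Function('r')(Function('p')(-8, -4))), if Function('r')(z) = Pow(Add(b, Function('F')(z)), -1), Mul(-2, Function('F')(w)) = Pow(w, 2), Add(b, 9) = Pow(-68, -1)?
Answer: Rational(961123, 1463) ≈ 656.95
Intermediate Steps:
Function('p')(L, U) = Add(3, L)
b = Rational(-613, 68) (b = Add(-9, Pow(-68, -1)) = Add(-9, Rational(-1, 68)) = Rational(-613, 68) ≈ -9.0147)
Function('F')(w) = Mul(Rational(-1, 2), Pow(w, 2))
Function('r')(z) = Pow(Add(Rational(-613, 68), Mul(Rational(-1, 2), Pow(z, 2))), -1)
Add(Add(Function('E')(161), -25264), Function('r')(Function('p')(-8, -4))) = Add(Add(Pow(161, 2), -25264), Mul(-68, Pow(Add(613, Mul(34, Pow(Add(3, -8), 2))), -1))) = Add(Add(25921, -25264), Mul(-68, Pow(Add(613, Mul(34, Pow(-5, 2))), -1))) = Add(657, Mul(-68, Pow(Add(613, Mul(34, 25)), -1))) = Add(657, Mul(-68, Pow(Add(613, 850), -1))) = Add(657, Mul(-68, Pow(1463, -1))) = Add(657, Mul(-68, Rational(1, 1463))) = Add(657, Rational(-68, 1463)) = Rational(961123, 1463)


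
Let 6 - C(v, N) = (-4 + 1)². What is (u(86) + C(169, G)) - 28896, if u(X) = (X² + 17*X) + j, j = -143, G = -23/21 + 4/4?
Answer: -20184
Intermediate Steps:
G = -2/21 (G = -23*1/21 + 4*(¼) = -23/21 + 1 = -2/21 ≈ -0.095238)
u(X) = -143 + X² + 17*X (u(X) = (X² + 17*X) - 143 = -143 + X² + 17*X)
C(v, N) = -3 (C(v, N) = 6 - (-4 + 1)² = 6 - 1*(-3)² = 6 - 1*9 = 6 - 9 = -3)
(u(86) + C(169, G)) - 28896 = ((-143 + 86² + 17*86) - 3) - 28896 = ((-143 + 7396 + 1462) - 3) - 28896 = (8715 - 3) - 28896 = 8712 - 28896 = -20184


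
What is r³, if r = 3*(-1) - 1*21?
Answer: -13824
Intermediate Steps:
r = -24 (r = -3 - 21 = -24)
r³ = (-24)³ = -13824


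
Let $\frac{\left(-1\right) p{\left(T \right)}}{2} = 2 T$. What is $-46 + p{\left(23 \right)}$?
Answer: $-138$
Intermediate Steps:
$p{\left(T \right)} = - 4 T$ ($p{\left(T \right)} = - 2 \cdot 2 T = - 4 T$)
$-46 + p{\left(23 \right)} = -46 - 92 = -138$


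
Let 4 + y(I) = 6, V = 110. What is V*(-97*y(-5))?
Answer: -21340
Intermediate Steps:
y(I) = 2 (y(I) = -4 + 6 = 2)
V*(-97*y(-5)) = 110*(-97*2) = 110*(-194) = -21340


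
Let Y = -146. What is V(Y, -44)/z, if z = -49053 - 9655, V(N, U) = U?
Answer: 11/14677 ≈ 0.00074947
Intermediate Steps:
z = -58708
V(Y, -44)/z = -44/(-58708) = -44*(-1/58708) = 11/14677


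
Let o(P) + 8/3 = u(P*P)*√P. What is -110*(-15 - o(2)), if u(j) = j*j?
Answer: 4070/3 + 1760*√2 ≈ 3845.7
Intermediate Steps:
u(j) = j²
o(P) = -8/3 + P^(9/2) (o(P) = -8/3 + (P*P)²*√P = -8/3 + (P²)²*√P = -8/3 + P⁴*√P = -8/3 + P^(9/2))
-110*(-15 - o(2)) = -110*(-15 - (-8/3 + 2^(9/2))) = -110*(-15 - (-8/3 + 16*√2)) = -110*(-15 + (8/3 - 16*√2)) = -110*(-37/3 - 16*√2) = 4070/3 + 1760*√2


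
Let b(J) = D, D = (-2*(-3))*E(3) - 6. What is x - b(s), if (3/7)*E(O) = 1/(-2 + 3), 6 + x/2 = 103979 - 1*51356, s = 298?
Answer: 105226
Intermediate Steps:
x = 105234 (x = -12 + 2*(103979 - 1*51356) = -12 + 2*(103979 - 51356) = -12 + 2*52623 = -12 + 105246 = 105234)
E(O) = 7/3 (E(O) = 7/(3*(-2 + 3)) = (7/3)/1 = (7/3)*1 = 7/3)
D = 8 (D = -2*(-3)*(7/3) - 6 = 6*(7/3) - 6 = 14 - 6 = 8)
b(J) = 8
x - b(s) = 105234 - 1*8 = 105234 - 8 = 105226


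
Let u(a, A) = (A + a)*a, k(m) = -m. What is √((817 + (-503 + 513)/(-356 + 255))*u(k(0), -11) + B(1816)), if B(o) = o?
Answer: 2*√454 ≈ 42.615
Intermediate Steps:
u(a, A) = a*(A + a)
√((817 + (-503 + 513)/(-356 + 255))*u(k(0), -11) + B(1816)) = √((817 + (-503 + 513)/(-356 + 255))*((-1*0)*(-11 - 1*0)) + 1816) = √((817 + 10/(-101))*(0*(-11 + 0)) + 1816) = √((817 + 10*(-1/101))*(0*(-11)) + 1816) = √((817 - 10/101)*0 + 1816) = √((82507/101)*0 + 1816) = √(0 + 1816) = √1816 = 2*√454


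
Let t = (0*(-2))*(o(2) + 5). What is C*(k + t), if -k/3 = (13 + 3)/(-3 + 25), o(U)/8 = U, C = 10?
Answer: -240/11 ≈ -21.818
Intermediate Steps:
o(U) = 8*U
t = 0 (t = (0*(-2))*(8*2 + 5) = 0*(16 + 5) = 0*21 = 0)
k = -24/11 (k = -3*(13 + 3)/(-3 + 25) = -48/22 = -3*8/11 = -24/11 ≈ -2.1818)
C*(k + t) = 10*(-24/11 + 0) = 10*(-24/11) = -240/11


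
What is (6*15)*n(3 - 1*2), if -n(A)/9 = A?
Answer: -810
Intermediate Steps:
n(A) = -9*A
(6*15)*n(3 - 1*2) = (6*15)*(-9*(3 - 1*2)) = 90*(-9*(3 - 2)) = 90*(-9*1) = 90*(-9) = -810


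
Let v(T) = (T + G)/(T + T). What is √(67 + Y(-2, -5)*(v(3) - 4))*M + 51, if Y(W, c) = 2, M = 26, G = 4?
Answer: 51 + 52*√138/3 ≈ 254.62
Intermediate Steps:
v(T) = (4 + T)/(2*T) (v(T) = (T + 4)/(T + T) = (4 + T)/((2*T)) = (4 + T)*(1/(2*T)) = (4 + T)/(2*T))
√(67 + Y(-2, -5)*(v(3) - 4))*M + 51 = √(67 + 2*((½)*(4 + 3)/3 - 4))*26 + 51 = √(67 + 2*((½)*(⅓)*7 - 4))*26 + 51 = √(67 + 2*(7/6 - 4))*26 + 51 = √(67 + 2*(-17/6))*26 + 51 = √(67 - 17/3)*26 + 51 = √(184/3)*26 + 51 = (2*√138/3)*26 + 51 = 52*√138/3 + 51 = 51 + 52*√138/3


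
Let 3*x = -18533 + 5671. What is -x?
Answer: 12862/3 ≈ 4287.3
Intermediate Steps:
x = -12862/3 (x = (-18533 + 5671)/3 = (1/3)*(-12862) = -12862/3 ≈ -4287.3)
-x = -1*(-12862/3) = 12862/3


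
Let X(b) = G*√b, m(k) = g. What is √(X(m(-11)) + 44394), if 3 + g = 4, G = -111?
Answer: √44283 ≈ 210.44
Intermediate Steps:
g = 1 (g = -3 + 4 = 1)
m(k) = 1
X(b) = -111*√b
√(X(m(-11)) + 44394) = √(-111*√1 + 44394) = √(-111*1 + 44394) = √(-111 + 44394) = √44283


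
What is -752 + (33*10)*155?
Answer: 50398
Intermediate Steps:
-752 + (33*10)*155 = -752 + 330*155 = -752 + 51150 = 50398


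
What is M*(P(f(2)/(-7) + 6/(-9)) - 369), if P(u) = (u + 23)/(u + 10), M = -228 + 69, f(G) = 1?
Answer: 11249409/193 ≈ 58287.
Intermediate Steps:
M = -159
P(u) = (23 + u)/(10 + u)
M*(P(f(2)/(-7) + 6/(-9)) - 369) = -159*((23 + (1/(-7) + 6/(-9)))/(10 + (1/(-7) + 6/(-9))) - 369) = -159*((23 + (1*(-⅐) + 6*(-⅑)))/(10 + (1*(-⅐) + 6*(-⅑))) - 369) = -159*((23 + (-⅐ - ⅔))/(10 + (-⅐ - ⅔)) - 369) = -159*((23 - 17/21)/(10 - 17/21) - 369) = -159*((466/21)/(193/21) - 369) = -159*((21/193)*(466/21) - 369) = -159*(466/193 - 369) = -159*(-70751/193) = 11249409/193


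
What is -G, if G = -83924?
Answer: 83924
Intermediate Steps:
-G = -1*(-83924) = 83924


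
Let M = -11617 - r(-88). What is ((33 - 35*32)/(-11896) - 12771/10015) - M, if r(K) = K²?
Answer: 2306498299329/119138440 ≈ 19360.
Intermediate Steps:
M = -19361 (M = -11617 - 1*(-88)² = -11617 - 1*7744 = -11617 - 7744 = -19361)
((33 - 35*32)/(-11896) - 12771/10015) - M = ((33 - 35*32)/(-11896) - 12771/10015) - 1*(-19361) = ((33 - 1120)*(-1/11896) - 12771*1/10015) + 19361 = (-1087*(-1/11896) - 12771/10015) + 19361 = (1087/11896 - 12771/10015) + 19361 = -141037511/119138440 + 19361 = 2306498299329/119138440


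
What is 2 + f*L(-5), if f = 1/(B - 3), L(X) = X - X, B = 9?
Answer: 2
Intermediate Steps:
L(X) = 0
f = 1/6 (f = 1/(9 - 3) = 1/6 ≈ 0.16667)
2 + f*L(-5) = 2 + (1/6)*0 = 2 + 0 = 2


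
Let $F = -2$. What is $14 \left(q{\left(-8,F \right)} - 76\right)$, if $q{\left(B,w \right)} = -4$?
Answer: $-1120$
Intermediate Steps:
$14 \left(q{\left(-8,F \right)} - 76\right) = 14 \left(-4 - 76\right) = 14 \left(-80\right) = -1120$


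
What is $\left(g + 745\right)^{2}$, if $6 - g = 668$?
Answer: $6889$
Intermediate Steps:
$g = -662$ ($g = 6 - 668 = -662$)
$\left(g + 745\right)^{2} = \left(-662 + 745\right)^{2} = 83^{2} = 6889$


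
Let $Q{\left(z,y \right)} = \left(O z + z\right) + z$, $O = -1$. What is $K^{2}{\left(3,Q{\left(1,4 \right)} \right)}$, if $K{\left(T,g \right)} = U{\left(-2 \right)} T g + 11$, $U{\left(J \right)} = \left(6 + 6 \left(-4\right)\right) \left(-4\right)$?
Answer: $51529$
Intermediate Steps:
$U{\left(J \right)} = 72$ ($U{\left(J \right)} = \left(6 - 24\right) \left(-4\right) = \left(-18\right) \left(-4\right) = 72$)
$Q{\left(z,y \right)} = z$ ($Q{\left(z,y \right)} = \left(- z + z\right) + z = 0 + z = z$)
$K{\left(T,g \right)} = 11 + 72 T g$ ($K{\left(T,g \right)} = 72 T g + 11 = 11 + 72 T g$)
$K^{2}{\left(3,Q{\left(1,4 \right)} \right)} = \left(11 + 72 \cdot 3 \cdot 1\right)^{2} = \left(11 + 216\right)^{2} = 227^{2} = 51529$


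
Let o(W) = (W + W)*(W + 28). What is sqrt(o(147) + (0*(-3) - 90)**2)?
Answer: 5*sqrt(2382) ≈ 244.03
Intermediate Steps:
o(W) = 2*W*(28 + W) (o(W) = (2*W)*(28 + W) = 2*W*(28 + W))
sqrt(o(147) + (0*(-3) - 90)**2) = sqrt(2*147*(28 + 147) + (0*(-3) - 90)**2) = sqrt(2*147*175 + (0 - 90)**2) = sqrt(51450 + (-90)**2) = sqrt(51450 + 8100) = sqrt(59550) = 5*sqrt(2382)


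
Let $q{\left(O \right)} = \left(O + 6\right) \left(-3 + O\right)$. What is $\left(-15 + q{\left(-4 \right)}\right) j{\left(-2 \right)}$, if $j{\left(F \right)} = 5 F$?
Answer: $290$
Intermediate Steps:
$q{\left(O \right)} = \left(-3 + O\right) \left(6 + O\right)$ ($q{\left(O \right)} = \left(6 + O\right) \left(-3 + O\right) = \left(-3 + O\right) \left(6 + O\right)$)
$\left(-15 + q{\left(-4 \right)}\right) j{\left(-2 \right)} = \left(-15 + \left(-18 + \left(-4\right)^{2} + 3 \left(-4\right)\right)\right) 5 \left(-2\right) = \left(-15 - 14\right) \left(-10\right) = \left(-29\right) \left(-10\right) = 290$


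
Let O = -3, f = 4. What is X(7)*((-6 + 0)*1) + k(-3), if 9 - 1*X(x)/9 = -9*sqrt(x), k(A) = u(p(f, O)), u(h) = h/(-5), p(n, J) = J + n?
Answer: -2431/5 - 486*sqrt(7) ≈ -1772.0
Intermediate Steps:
u(h) = -h/5 (u(h) = h*(-1/5) = -h/5)
k(A) = -1/5 (k(A) = -(-3 + 4)/5 = -1/5*1 = -1/5)
X(x) = 81 + 81*sqrt(x) (X(x) = 81 - (-81)*sqrt(x) = 81 + 81*sqrt(x))
X(7)*((-6 + 0)*1) + k(-3) = (81 + 81*sqrt(7))*((-6 + 0)*1) - 1/5 = (81 + 81*sqrt(7))*(-6*1) - 1/5 = (81 + 81*sqrt(7))*(-6) - 1/5 = (-486 - 486*sqrt(7)) - 1/5 = -2431/5 - 486*sqrt(7)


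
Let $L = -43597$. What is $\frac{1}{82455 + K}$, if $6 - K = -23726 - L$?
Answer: $\frac{1}{62590} \approx 1.5977 \cdot 10^{-5}$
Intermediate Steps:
$K = -19865$ ($K = 6 - \left(-23726 - -43597\right) = 6 - \left(-23726 + 43597\right) = 6 - 19871 = -19865$)
$\frac{1}{82455 + K} = \frac{1}{82455 - 19865} = \frac{1}{62590}$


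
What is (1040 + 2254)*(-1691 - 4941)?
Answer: -21845808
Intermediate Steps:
(1040 + 2254)*(-1691 - 4941) = 3294*(-6632) = -21845808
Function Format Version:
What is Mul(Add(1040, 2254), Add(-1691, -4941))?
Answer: -21845808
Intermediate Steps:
Mul(Add(1040, 2254), Add(-1691, -4941)) = Mul(3294, -6632) = -21845808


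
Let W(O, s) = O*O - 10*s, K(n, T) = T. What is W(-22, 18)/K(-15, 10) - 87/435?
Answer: 151/5 ≈ 30.200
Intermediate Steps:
W(O, s) = O² - 10*s
W(-22, 18)/K(-15, 10) - 87/435 = ((-22)² - 10*18)/10 - 87/435 = (484 - 180)*(⅒) - 87*1/435 = 304*(⅒) - ⅕ = 152/5 - ⅕ = 151/5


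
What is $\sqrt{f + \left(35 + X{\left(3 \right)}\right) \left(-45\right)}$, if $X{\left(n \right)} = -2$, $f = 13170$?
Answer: $\sqrt{11685} \approx 108.1$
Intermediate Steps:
$\sqrt{f + \left(35 + X{\left(3 \right)}\right) \left(-45\right)} = \sqrt{13170 + \left(35 - 2\right) \left(-45\right)} = \sqrt{13170 + 33 \left(-45\right)} = \sqrt{13170 - 1485} = \sqrt{11685}$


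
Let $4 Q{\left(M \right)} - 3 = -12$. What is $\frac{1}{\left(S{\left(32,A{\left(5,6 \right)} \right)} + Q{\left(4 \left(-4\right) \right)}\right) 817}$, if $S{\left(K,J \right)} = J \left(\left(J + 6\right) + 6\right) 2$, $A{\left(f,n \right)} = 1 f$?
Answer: $\frac{4}{548207} \approx 7.2965 \cdot 10^{-6}$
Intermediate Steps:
$Q{\left(M \right)} = - \frac{9}{4}$ ($Q{\left(M \right)} = \frac{3}{4} + \frac{1}{4} \left(-12\right) = \frac{3}{4} - 3 = - \frac{9}{4}$)
$A{\left(f,n \right)} = f$
$S{\left(K,J \right)} = 2 J \left(12 + J\right)$ ($S{\left(K,J \right)} = J \left(\left(6 + J\right) + 6\right) 2 = J \left(12 + J\right) 2 = 2 J \left(12 + J\right)$)
$\frac{1}{\left(S{\left(32,A{\left(5,6 \right)} \right)} + Q{\left(4 \left(-4\right) \right)}\right) 817} = \frac{1}{\left(2 \cdot 5 \left(12 + 5\right) - \frac{9}{4}\right) 817} = \frac{1}{\left(2 \cdot 5 \cdot 17 - \frac{9}{4}\right) 817} = \frac{1}{\left(170 - \frac{9}{4}\right) 817} = \frac{1}{\frac{671}{4} \cdot 817} = \frac{1}{\frac{548207}{4}} = \frac{4}{548207}$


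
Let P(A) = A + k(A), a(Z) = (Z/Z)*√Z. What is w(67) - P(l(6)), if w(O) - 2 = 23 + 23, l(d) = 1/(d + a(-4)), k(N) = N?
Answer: 477/10 + I/10 ≈ 47.7 + 0.1*I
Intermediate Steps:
a(Z) = √Z (a(Z) = 1*√Z = √Z)
l(d) = 1/(d + 2*I) (l(d) = 1/(d + √(-4)) = 1/(d + 2*I))
w(O) = 48 (w(O) = 2 + (23 + 23) = 2 + 46 = 48)
P(A) = 2*A (P(A) = A + A = 2*A)
w(67) - P(l(6)) = 48 - 2/(6 + 2*I) = 48 - 2*(6 - 2*I)/40 = 48 - (6 - 2*I)/20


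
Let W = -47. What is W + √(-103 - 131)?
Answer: -47 + 3*I*√26 ≈ -47.0 + 15.297*I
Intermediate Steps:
W + √(-103 - 131) = -47 + √(-103 - 131) = -47 + √(-234) = -47 + 3*I*√26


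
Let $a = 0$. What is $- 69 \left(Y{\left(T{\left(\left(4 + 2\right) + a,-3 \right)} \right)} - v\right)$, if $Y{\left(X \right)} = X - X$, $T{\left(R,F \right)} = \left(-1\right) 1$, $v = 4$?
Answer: $276$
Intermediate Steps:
$T{\left(R,F \right)} = -1$
$Y{\left(X \right)} = 0$
$- 69 \left(Y{\left(T{\left(\left(4 + 2\right) + a,-3 \right)} \right)} - v\right) = - 69 \left(0 - 4\right) = \left(-69\right) \left(-4\right) = 276$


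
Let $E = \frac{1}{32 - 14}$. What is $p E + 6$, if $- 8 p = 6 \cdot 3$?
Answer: $\frac{47}{8} \approx 5.875$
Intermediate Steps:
$p = - \frac{9}{4}$ ($p = - \frac{6 \cdot 3}{8} = \left(- \frac{1}{8}\right) 18 = - \frac{9}{4} \approx -2.25$)
$E = \frac{1}{18} \approx 0.055556$
$p E + 6 = \left(- \frac{9}{4}\right) \frac{1}{18} + 6 = - \frac{1}{8} + 6 = \frac{47}{8}$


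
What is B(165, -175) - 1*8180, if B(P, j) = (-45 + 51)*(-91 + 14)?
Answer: -8642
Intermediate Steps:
B(P, j) = -462 (B(P, j) = 6*(-77) = -462)
B(165, -175) - 1*8180 = -462 - 1*8180 = -462 - 8180 = -8642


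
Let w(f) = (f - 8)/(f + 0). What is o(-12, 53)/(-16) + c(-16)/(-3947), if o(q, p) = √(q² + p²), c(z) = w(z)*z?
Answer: 24/3947 - √2953/16 ≈ -3.3903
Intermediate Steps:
w(f) = (-8 + f)/f
c(z) = -8 + z (c(z) = ((-8 + z)/z)*z = -8 + z)
o(q, p) = √(p² + q²)
o(-12, 53)/(-16) + c(-16)/(-3947) = √(53² + (-12)²)/(-16) + (-8 - 16)/(-3947) = √(2809 + 144)*(-1/16) - 24*(-1/3947) = √2953*(-1/16) + 24/3947 = -√2953/16 + 24/3947 = 24/3947 - √2953/16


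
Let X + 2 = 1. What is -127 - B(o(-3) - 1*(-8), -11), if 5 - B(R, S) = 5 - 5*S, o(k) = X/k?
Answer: -72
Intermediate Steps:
X = -1 (X = -2 + 1 = -1)
o(k) = -1/k
B(R, S) = 5*S (B(R, S) = 5 - (5 - 5*S) = 5 + (-5 + 5*S) = 5*S)
-127 - B(o(-3) - 1*(-8), -11) = -127 - 5*(-11) = -127 - 1*(-55) = -127 + 55 = -72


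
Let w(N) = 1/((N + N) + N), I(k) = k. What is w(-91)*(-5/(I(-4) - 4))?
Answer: -5/2184 ≈ -0.0022894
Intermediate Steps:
w(N) = 1/(3*N) (w(N) = 1/(2*N + N) = 1/(3*N))
w(-91)*(-5/(I(-4) - 4)) = ((⅓)/(-91))*(-5/(-4 - 4)) = ((⅓)*(-1/91))*(-5/(-8)) = -(-1)*(-5)/2184 = -1/273*5/8 = -5/2184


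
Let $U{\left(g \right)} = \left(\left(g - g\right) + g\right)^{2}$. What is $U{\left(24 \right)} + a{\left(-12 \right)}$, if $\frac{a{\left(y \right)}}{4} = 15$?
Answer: $636$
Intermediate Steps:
$a{\left(y \right)} = 60$ ($a{\left(y \right)} = 4 \cdot 15 = 60$)
$U{\left(g \right)} = g^{2}$ ($U{\left(g \right)} = \left(0 + g\right)^{2} = g^{2}$)
$U{\left(24 \right)} + a{\left(-12 \right)} = 24^{2} + 60 = 576 + 60 = 636$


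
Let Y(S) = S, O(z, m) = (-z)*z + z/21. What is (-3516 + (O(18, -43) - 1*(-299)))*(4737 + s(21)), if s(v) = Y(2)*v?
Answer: -118428399/7 ≈ -1.6918e+7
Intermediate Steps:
O(z, m) = -z² + z/21 (O(z, m) = -z² + z*(1/21) = -z² + z/21)
s(v) = 2*v
(-3516 + (O(18, -43) - 1*(-299)))*(4737 + s(21)) = (-3516 + (18*(1/21 - 1*18) - 1*(-299)))*(4737 + 2*21) = (-3516 + (18*(1/21 - 18) + 299))*(4737 + 42) = (-3516 + (18*(-377/21) + 299))*4779 = (-3516 + (-2262/7 + 299))*4779 = (-3516 - 169/7)*4779 = -24781/7*4779 = -118428399/7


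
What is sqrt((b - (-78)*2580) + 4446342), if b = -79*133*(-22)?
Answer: 4*sqrt(304921) ≈ 2208.8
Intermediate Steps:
b = 231154 (b = -10507*(-22) = 231154)
sqrt((b - (-78)*2580) + 4446342) = sqrt((231154 - (-78)*2580) + 4446342) = sqrt((231154 - 1*(-201240)) + 4446342) = sqrt((231154 + 201240) + 4446342) = sqrt(432394 + 4446342) = sqrt(4878736) = 4*sqrt(304921)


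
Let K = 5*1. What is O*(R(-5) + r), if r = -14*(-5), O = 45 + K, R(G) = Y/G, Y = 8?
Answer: 3420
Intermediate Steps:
K = 5
R(G) = 8/G
O = 50 (O = 45 + 5 = 50)
r = 70
O*(R(-5) + r) = 50*(8/(-5) + 70) = 50*(8*(-1/5) + 70) = 50*(-8/5 + 70) = 50*(342/5) = 3420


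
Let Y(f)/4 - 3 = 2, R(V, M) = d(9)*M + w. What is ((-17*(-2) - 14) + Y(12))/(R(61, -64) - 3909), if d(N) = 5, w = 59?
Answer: -4/417 ≈ -0.0095923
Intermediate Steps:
R(V, M) = 59 + 5*M (R(V, M) = 5*M + 59 = 59 + 5*M)
Y(f) = 20 (Y(f) = 12 + 4*2 = 12 + 8 = 20)
((-17*(-2) - 14) + Y(12))/(R(61, -64) - 3909) = ((-17*(-2) - 14) + 20)/((59 + 5*(-64)) - 3909) = ((34 - 14) + 20)/((59 - 320) - 3909) = (20 + 20)/(-261 - 3909) = 40/(-4170) = 40*(-1/4170) = -4/417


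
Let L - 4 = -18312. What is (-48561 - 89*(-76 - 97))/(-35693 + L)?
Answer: 33164/54001 ≈ 0.61414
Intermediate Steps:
L = -18308 (L = 4 - 18312 = -18308)
(-48561 - 89*(-76 - 97))/(-35693 + L) = (-48561 - 89*(-76 - 97))/(-35693 - 18308) = (-48561 - 89*(-173))/(-54001) = (-48561 + 15397)*(-1/54001) = -33164*(-1/54001) = 33164/54001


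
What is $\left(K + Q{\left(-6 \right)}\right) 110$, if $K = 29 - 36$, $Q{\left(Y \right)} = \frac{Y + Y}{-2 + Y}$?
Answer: $-605$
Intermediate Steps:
$Q{\left(Y \right)} = \frac{2 Y}{-2 + Y}$
$K = -7$ ($K = 29 - 36 = -7$)
$\left(K + Q{\left(-6 \right)}\right) 110 = \left(-7 + 2 \left(-6\right) \frac{1}{-2 - 6}\right) 110 = \left(-7 + 2 \left(-6\right) \frac{1}{-8}\right) 110 = \left(-7 + 2 \left(-6\right) \left(- \frac{1}{8}\right)\right) 110 = \left(-7 + \frac{3}{2}\right) 110 = \left(- \frac{11}{2}\right) 110 = -605$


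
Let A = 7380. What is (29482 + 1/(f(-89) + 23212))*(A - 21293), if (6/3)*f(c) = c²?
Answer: -22291398749596/54345 ≈ -4.1018e+8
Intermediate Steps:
f(c) = c²/2
(29482 + 1/(f(-89) + 23212))*(A - 21293) = (29482 + 1/((½)*(-89)² + 23212))*(7380 - 21293) = (29482 + 1/((½)*7921 + 23212))*(-13913) = (29482 + 1/(7921/2 + 23212))*(-13913) = (29482 + 1/(54345/2))*(-13913) = (29482 + 2/54345)*(-13913) = (1602199292/54345)*(-13913) = -22291398749596/54345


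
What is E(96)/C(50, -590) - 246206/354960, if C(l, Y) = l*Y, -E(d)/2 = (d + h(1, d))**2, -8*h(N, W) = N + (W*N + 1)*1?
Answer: -1826923/8377056 ≈ -0.21809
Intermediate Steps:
h(N, W) = -1/8 - N/8 - N*W/8 (h(N, W) = -(N + (W*N + 1)*1)/8 = -(N + (N*W + 1)*1)/8 = -(N + (1 + N*W)*1)/8 = -(N + (1 + N*W))/8 = -(1 + N + N*W)/8 = -1/8 - N/8 - N*W/8)
E(d) = -2*(-1/4 + 7*d/8)**2 (E(d) = -2*(d + (-1/8 - 1/8*1 - 1/8*1*d))**2 = -2*(d + (-1/8 - 1/8 - d/8))**2 = -2*(d + (-1/4 - d/8))**2 = -2*(-1/4 + 7*d/8)**2)
C(l, Y) = Y*l
E(96)/C(50, -590) - 246206/354960 = (-(-2 + 7*96)**2/32)/((-590*50)) - 246206/354960 = -(-2 + 672)**2/32/(-29500) - 246206*1/354960 = -1/32*670**2*(-1/29500) - 123103/177480 = -1/32*448900*(-1/29500) - 123103/177480 = -112225/8*(-1/29500) - 123103/177480 = 4489/9440 - 123103/177480 = -1826923/8377056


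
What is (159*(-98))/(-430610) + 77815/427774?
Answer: 20086745809/92101881070 ≈ 0.21809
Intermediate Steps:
(159*(-98))/(-430610) + 77815/427774 = -15582*(-1/430610) + 77815*(1/427774) = 7791/215305 + 77815/427774 = 20086745809/92101881070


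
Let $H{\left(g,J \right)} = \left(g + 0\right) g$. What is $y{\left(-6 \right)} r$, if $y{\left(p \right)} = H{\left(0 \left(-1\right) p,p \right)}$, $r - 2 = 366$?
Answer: $0$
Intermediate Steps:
$H{\left(g,J \right)} = g^{2}$ ($H{\left(g,J \right)} = g g = g^{2}$)
$r = 368$ ($r = 2 + 366 = 368$)
$y{\left(p \right)} = 0$ ($y{\left(p \right)} = \left(0 \left(-1\right) p\right)^{2} = \left(0 p\right)^{2} = 0^{2} = 0$)
$y{\left(-6 \right)} r = 0 \cdot 368 = 0$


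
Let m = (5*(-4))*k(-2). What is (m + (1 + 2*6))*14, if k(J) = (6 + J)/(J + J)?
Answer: 462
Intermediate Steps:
k(J) = (6 + J)/(2*J) (k(J) = (6 + J)/((2*J)) = (6 + J)*(1/(2*J)) = (6 + J)/(2*J))
m = 20 (m = (5*(-4))*((½)*(6 - 2)/(-2)) = -10*(-1)*4/2 = -20*(-1) = 20)
(m + (1 + 2*6))*14 = (20 + (1 + 2*6))*14 = (20 + (1 + 12))*14 = (20 + 13)*14 = 33*14 = 462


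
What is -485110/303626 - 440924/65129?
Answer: -82735359807/9887428877 ≈ -8.3677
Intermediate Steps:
-485110/303626 - 440924/65129 = -485110*1/303626 - 440924*1/65129 = -242555/151813 - 440924/65129 = -82735359807/9887428877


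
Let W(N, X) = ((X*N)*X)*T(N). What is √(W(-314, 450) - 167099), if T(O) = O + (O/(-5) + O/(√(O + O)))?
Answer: √(15972384901 - 63585000*I*√157) ≈ 1.2642e+5 - 3151.0*I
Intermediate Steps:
T(O) = 4*O/5 + √2*√O/2 (T(O) = O + (O*(-⅕) + O/(√(2*O))) = O + (-O/5 + O/((√2*√O))) = O + (-O/5 + O*(√2/(2*√O))) = O + (-O/5 + √2*√O/2) = 4*O/5 + √2*√O/2)
W(N, X) = N*X²*(4*N/5 + √2*√N/2) (W(N, X) = ((X*N)*X)*(4*N/5 + √2*√N/2) = ((N*X)*X)*(4*N/5 + √2*√N/2) = (N*X²)*(4*N/5 + √2*√N/2) = N*X²*(4*N/5 + √2*√N/2))
√(W(-314, 450) - 167099) = √((⅒)*(-314)*450²*(8*(-314) + 5*√2*√(-314)) - 167099) = √((⅒)*(-314)*202500*(-2512 + 5*√2*(I*√314)) - 167099) = √((⅒)*(-314)*202500*(-2512 + 10*I*√157) - 167099) = √((15972552000 - 63585000*I*√157) - 167099) = √(15972384901 - 63585000*I*√157)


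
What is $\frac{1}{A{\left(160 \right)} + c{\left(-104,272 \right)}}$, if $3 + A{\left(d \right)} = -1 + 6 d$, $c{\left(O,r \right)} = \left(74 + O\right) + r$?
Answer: $\frac{1}{1198} \approx 0.00083472$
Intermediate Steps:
$c{\left(O,r \right)} = 74 + O + r$
$A{\left(d \right)} = -4 + 6 d$ ($A{\left(d \right)} = -3 + \left(-1 + 6 d\right) = -4 + 6 d$)
$\frac{1}{A{\left(160 \right)} + c{\left(-104,272 \right)}} = \frac{1}{\left(-4 + 6 \cdot 160\right) + \left(74 - 104 + 272\right)} = \frac{1}{\left(-4 + 960\right) + 242} = \frac{1}{956 + 242} = \frac{1}{1198}$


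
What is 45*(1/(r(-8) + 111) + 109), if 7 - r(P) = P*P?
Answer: 29435/6 ≈ 4905.8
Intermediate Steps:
r(P) = 7 - P² (r(P) = 7 - P*P = 7 - P²)
45*(1/(r(-8) + 111) + 109) = 45*(1/((7 - 1*(-8)²) + 111) + 109) = 45*(1/((7 - 1*64) + 111) + 109) = 45*(1/((7 - 64) + 111) + 109) = 45*(1/(-57 + 111) + 109) = 45*(1/54 + 109) = 45*(5887/54) = 29435/6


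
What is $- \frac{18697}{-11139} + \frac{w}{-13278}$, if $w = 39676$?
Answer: $- \frac{32282033}{24650607} \approx -1.3096$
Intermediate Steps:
$- \frac{18697}{-11139} + \frac{w}{-13278} = - \frac{18697}{-11139} + \frac{39676}{-13278} = \left(-18697\right) \left(- \frac{1}{11139}\right) + 39676 \left(- \frac{1}{13278}\right) = \frac{18697}{11139} - \frac{19838}{6639} = - \frac{32282033}{24650607}$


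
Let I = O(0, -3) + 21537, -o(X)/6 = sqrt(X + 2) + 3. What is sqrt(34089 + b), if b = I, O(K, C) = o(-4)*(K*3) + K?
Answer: sqrt(55626) ≈ 235.85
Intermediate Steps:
o(X) = -18 - 6*sqrt(2 + X) (o(X) = -6*(sqrt(X + 2) + 3) = -6*(sqrt(2 + X) + 3) = -6*(3 + sqrt(2 + X)) = -18 - 6*sqrt(2 + X))
O(K, C) = K + 3*K*(-18 - 6*I*sqrt(2)) (O(K, C) = (-18 - 6*sqrt(2 - 4))*(K*3) + K = (-18 - 6*I*sqrt(2))*(3*K) + K = 3*K*(-18 - 6*I*sqrt(2)) + K = K + 3*K*(-18 - 6*I*sqrt(2)))
I = 21537 (I = 0*(-53 - 18*I*sqrt(2)) + 21537 = 0 + 21537 = 21537)
b = 21537
sqrt(34089 + b) = sqrt(34089 + 21537) = sqrt(55626)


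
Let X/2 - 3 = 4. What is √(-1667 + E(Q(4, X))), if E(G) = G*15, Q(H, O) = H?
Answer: I*√1607 ≈ 40.087*I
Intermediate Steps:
X = 14 (X = 6 + 2*4 = 6 + 8 = 14)
E(G) = 15*G
√(-1667 + E(Q(4, X))) = √(-1667 + 15*4) = √(-1667 + 60) = √(-1607) = I*√1607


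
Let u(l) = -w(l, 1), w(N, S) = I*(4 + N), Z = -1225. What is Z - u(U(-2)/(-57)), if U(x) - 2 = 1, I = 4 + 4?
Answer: -22675/19 ≈ -1193.4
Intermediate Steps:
I = 8
U(x) = 3 (U(x) = 2 + 1 = 3)
w(N, S) = 32 + 8*N (w(N, S) = 8*(4 + N) = 32 + 8*N)
u(l) = -32 - 8*l (u(l) = -(32 + 8*l) = -32 - 8*l)
Z - u(U(-2)/(-57)) = -1225 - (-32 - 24/(-57)) = -1225 - (-32 - 24*(-1)/57) = -1225 - (-32 - 8*(-1/19)) = -1225 - (-32 + 8/19) = -1225 - 1*(-600/19) = -1225 + 600/19 = -22675/19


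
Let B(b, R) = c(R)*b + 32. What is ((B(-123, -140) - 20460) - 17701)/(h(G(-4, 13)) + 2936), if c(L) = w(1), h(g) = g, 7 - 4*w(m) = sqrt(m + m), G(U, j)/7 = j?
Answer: -153377/12108 + 41*sqrt(2)/4036 ≈ -12.653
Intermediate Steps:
G(U, j) = 7*j
w(m) = 7/4 - sqrt(2)*sqrt(m)/4 (w(m) = 7/4 - sqrt(m + m)/4 = 7/4 - sqrt(2)*sqrt(m)/4)
c(L) = 7/4 - sqrt(2)/4 (c(L) = 7/4 - sqrt(2)*sqrt(1)/4 = 7/4 - 1/4*sqrt(2)*1 = 7/4 - sqrt(2)/4)
B(b, R) = 32 + b*(7/4 - sqrt(2)/4) (B(b, R) = (7/4 - sqrt(2)/4)*b + 32 = b*(7/4 - sqrt(2)/4) + 32 = 32 + b*(7/4 - sqrt(2)/4))
((B(-123, -140) - 20460) - 17701)/(h(G(-4, 13)) + 2936) = (((32 + (1/4)*(-123)*(7 - sqrt(2))) - 20460) - 17701)/(7*13 + 2936) = (((32 + (-861/4 + 123*sqrt(2)/4)) - 20460) - 17701)/(91 + 2936) = (((-733/4 + 123*sqrt(2)/4) - 20460) - 17701)/3027 = ((-82573/4 + 123*sqrt(2)/4) - 17701)*(1/3027) = (-153377/4 + 123*sqrt(2)/4)*(1/3027) = -153377/12108 + 41*sqrt(2)/4036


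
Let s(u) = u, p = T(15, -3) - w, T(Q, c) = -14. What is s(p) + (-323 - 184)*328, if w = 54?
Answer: -166364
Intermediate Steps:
p = -68 (p = -14 - 1*54 = -14 - 54 = -68)
s(p) + (-323 - 184)*328 = -68 + (-323 - 184)*328 = -68 - 507*328 = -68 - 166296 = -166364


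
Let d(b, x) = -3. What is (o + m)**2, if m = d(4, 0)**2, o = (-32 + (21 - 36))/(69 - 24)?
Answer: 128164/2025 ≈ 63.291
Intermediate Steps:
o = -47/45 (o = (-32 - 15)/45 = -47*1/45 = -47/45 ≈ -1.0444)
m = 9 (m = (-3)**2 = 9)
(o + m)**2 = (-47/45 + 9)**2 = (358/45)**2 = 128164/2025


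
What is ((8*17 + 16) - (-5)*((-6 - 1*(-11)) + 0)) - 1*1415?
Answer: -1238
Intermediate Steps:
((8*17 + 16) - (-5)*((-6 - 1*(-11)) + 0)) - 1*1415 = ((136 + 16) - (-5)*((-6 + 11) + 0)) - 1415 = (152 - (-5)*(5 + 0)) - 1415 = (152 - (-5)*5) - 1415 = (152 - 1*(-25)) - 1415 = (152 + 25) - 1415 = 177 - 1415 = -1238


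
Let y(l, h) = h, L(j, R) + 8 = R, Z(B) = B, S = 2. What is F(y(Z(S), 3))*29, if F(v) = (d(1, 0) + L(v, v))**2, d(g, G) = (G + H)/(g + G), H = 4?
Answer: 29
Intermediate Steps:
d(g, G) = (4 + G)/(G + g) (d(g, G) = (G + 4)/(g + G) = (4 + G)/(G + g))
L(j, R) = -8 + R
F(v) = (-4 + v)**2 (F(v) = ((4 + 0)/(0 + 1) + (-8 + v))**2 = (4/1 + (-8 + v))**2 = (1*4 + (-8 + v))**2 = (4 + (-8 + v))**2 = (-4 + v)**2)
F(y(Z(S), 3))*29 = (-4 + 3)**2*29 = (-1)**2*29 = 1*29 = 29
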